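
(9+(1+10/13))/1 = 140/13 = 10.77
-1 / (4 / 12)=-3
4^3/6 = 32/3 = 10.67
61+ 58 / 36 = 1127 / 18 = 62.61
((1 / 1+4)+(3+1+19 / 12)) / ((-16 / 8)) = -127 / 24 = -5.29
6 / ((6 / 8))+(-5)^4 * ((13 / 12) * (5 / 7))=41297 / 84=491.63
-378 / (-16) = 189 / 8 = 23.62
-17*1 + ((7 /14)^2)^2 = -16.94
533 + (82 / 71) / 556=10520395 / 19738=533.00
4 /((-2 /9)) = -18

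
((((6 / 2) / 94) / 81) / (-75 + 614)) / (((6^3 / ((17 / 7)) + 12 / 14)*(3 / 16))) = 68 / 1566241677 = 0.00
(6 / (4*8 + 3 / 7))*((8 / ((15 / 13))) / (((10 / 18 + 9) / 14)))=91728 / 48805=1.88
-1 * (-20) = 20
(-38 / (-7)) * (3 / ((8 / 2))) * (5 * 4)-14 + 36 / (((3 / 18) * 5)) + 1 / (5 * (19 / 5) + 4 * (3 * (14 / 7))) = 166531 / 1505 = 110.65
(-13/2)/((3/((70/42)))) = -65/18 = -3.61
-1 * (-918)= 918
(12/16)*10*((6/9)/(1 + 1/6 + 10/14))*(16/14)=240/79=3.04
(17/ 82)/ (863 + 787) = 17/ 135300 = 0.00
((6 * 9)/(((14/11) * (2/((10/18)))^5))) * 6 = 34375/81648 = 0.42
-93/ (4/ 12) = -279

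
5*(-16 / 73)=-80 / 73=-1.10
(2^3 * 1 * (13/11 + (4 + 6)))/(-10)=-492/55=-8.95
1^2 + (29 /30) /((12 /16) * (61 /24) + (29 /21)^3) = 8159213 /6726845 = 1.21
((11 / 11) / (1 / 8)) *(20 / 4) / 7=40 / 7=5.71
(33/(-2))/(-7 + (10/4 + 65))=-3/11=-0.27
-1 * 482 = -482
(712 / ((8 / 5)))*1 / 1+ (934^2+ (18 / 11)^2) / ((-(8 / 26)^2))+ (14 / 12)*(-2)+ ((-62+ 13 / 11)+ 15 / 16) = -53514364579 / 5808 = -9213905.75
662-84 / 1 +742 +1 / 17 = 22441 / 17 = 1320.06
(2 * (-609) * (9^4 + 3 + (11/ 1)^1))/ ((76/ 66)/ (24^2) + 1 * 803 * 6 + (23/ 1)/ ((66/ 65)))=-2624529600/ 1586399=-1654.39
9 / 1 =9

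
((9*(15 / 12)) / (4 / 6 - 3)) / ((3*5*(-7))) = 9 / 196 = 0.05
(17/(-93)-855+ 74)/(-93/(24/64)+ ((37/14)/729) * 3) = 82385100/26153429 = 3.15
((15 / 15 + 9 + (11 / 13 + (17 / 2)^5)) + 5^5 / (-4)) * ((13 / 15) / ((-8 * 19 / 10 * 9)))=-18137653 / 65664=-276.22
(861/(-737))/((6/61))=-17507/1474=-11.88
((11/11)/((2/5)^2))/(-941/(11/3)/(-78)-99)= -3575/54746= -0.07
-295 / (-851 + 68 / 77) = 22715 / 65459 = 0.35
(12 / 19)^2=144 / 361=0.40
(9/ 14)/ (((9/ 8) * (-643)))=-4/ 4501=-0.00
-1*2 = -2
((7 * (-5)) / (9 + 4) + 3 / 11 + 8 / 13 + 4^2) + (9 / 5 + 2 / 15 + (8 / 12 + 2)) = 13439 / 715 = 18.80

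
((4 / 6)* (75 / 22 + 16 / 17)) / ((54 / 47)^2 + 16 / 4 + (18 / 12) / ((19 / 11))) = 136573634 / 291424353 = 0.47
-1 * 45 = -45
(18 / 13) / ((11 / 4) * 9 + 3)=24 / 481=0.05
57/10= 5.70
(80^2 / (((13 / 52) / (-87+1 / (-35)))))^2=4963678450416.33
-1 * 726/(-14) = 51.86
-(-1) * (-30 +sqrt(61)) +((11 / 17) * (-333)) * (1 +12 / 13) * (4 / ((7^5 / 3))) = -112529310 / 3714347 +sqrt(61) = -22.49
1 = 1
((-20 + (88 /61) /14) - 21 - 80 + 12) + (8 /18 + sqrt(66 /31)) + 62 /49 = -2883443 /26901 + sqrt(2046) /31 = -105.73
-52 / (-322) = 26 / 161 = 0.16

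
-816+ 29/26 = -21187/26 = -814.88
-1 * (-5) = 5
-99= -99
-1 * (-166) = 166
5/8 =0.62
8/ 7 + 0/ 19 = 8/ 7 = 1.14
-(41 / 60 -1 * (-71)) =-4301 / 60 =-71.68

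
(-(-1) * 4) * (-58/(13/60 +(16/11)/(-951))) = -48539040/45011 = -1078.38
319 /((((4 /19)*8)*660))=551 /1920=0.29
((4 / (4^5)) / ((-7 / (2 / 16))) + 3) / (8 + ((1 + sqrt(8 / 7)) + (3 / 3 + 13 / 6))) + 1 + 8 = 350548773 / 37903360 - 387063*sqrt(14) / 66330880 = 9.23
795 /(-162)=-265 /54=-4.91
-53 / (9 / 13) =-689 / 9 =-76.56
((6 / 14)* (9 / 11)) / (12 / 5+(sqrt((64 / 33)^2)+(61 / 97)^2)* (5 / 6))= 22863870 / 283360063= 0.08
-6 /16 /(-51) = 1 /136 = 0.01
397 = 397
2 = 2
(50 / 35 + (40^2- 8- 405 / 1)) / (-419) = -8319 / 2933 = -2.84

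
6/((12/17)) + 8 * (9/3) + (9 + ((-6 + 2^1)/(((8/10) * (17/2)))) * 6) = 1291/34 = 37.97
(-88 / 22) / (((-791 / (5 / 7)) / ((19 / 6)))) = 190 / 16611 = 0.01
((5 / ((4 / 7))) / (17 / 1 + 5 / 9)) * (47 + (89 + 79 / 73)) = 3152205 / 46136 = 68.32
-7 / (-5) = 7 / 5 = 1.40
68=68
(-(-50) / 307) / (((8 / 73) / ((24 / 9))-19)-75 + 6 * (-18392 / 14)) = -25550 / 1251289327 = -0.00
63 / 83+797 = 66214 / 83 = 797.76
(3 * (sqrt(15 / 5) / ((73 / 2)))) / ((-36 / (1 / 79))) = -sqrt(3) / 34602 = -0.00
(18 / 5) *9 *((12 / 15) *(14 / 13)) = 9072 / 325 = 27.91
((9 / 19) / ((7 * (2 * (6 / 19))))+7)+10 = 479 / 28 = 17.11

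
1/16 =0.06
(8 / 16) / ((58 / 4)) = 1 / 29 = 0.03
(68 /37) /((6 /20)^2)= 6800 /333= 20.42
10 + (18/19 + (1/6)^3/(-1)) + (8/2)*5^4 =10304909/4104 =2510.94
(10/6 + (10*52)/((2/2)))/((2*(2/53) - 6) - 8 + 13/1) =-82945/147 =-564.25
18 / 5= 3.60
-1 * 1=-1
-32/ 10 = -16/ 5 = -3.20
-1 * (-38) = 38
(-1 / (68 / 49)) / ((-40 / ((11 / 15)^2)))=5929 / 612000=0.01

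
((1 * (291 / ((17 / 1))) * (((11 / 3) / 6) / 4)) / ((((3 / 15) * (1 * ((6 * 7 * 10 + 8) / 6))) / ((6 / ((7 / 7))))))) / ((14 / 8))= 16005 / 25466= 0.63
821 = 821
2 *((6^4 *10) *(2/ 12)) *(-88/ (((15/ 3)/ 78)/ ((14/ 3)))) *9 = -249080832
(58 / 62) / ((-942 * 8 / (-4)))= 29 / 58404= 0.00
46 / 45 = 1.02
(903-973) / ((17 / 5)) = -350 / 17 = -20.59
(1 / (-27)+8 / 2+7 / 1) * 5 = 1480 / 27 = 54.81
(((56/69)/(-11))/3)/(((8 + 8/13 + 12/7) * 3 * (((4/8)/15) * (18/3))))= -1274/321057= -0.00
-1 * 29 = -29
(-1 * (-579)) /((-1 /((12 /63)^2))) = -3088 /147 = -21.01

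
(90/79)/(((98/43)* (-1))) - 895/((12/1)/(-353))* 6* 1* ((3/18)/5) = 244573657/46452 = 5265.08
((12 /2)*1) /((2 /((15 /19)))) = 45 /19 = 2.37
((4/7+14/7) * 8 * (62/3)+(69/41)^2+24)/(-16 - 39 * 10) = -5318391/4777402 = -1.11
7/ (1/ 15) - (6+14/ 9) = 877/ 9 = 97.44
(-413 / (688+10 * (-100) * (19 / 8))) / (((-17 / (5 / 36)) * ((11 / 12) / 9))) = -885 / 45067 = -0.02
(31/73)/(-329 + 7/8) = -248/191625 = -0.00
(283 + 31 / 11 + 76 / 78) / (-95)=-123034 / 40755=-3.02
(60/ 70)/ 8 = 3/ 28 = 0.11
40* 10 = 400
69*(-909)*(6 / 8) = -188163 / 4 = -47040.75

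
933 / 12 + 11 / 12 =236 / 3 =78.67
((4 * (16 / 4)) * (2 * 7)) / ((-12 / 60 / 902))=-1010240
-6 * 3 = -18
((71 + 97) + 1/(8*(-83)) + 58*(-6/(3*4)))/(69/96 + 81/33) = 4060980/92711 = 43.80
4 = 4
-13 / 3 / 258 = -13 / 774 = -0.02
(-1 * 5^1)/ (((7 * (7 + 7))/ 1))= -5/ 98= -0.05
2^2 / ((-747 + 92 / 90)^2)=8100 / 1126877761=0.00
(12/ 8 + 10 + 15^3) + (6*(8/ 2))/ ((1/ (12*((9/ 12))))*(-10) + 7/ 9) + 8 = 6645/ 2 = 3322.50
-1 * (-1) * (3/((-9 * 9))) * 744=-248/9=-27.56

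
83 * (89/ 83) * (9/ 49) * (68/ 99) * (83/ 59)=15.80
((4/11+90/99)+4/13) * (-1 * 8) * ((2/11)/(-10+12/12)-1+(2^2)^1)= -533360/14157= -37.67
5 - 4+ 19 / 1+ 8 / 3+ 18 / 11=802 / 33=24.30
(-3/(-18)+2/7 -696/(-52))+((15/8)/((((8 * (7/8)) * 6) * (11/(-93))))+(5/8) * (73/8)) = 3682915/192192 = 19.16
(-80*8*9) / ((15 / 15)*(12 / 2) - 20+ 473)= -12.55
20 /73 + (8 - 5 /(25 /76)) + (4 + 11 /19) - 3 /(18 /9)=-53359 /13870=-3.85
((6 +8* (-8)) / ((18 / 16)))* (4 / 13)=-1856 / 117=-15.86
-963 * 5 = -4815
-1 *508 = -508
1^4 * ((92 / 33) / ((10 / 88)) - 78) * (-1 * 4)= 3208 / 15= 213.87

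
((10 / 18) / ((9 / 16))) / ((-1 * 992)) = -5 / 5022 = -0.00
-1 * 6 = -6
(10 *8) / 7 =80 / 7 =11.43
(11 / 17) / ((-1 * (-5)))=11 / 85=0.13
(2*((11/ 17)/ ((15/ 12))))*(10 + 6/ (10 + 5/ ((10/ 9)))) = 26576/ 2465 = 10.78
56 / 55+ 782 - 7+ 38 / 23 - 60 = 907853 / 1265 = 717.67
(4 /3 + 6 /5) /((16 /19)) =361 /120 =3.01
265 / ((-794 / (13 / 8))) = -3445 / 6352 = -0.54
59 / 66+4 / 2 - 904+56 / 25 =-1483129 / 1650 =-898.87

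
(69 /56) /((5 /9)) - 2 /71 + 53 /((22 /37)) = 19971181 /218680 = 91.33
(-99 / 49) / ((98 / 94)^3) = -10278477 / 5764801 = -1.78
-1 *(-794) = 794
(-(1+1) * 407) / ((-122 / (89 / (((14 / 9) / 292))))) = 47597022 / 427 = 111468.44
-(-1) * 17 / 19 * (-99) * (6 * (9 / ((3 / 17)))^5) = -3484064984598 / 19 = -183371841294.63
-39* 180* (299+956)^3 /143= -1067394442500 /11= -97035858409.09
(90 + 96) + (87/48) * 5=3121/16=195.06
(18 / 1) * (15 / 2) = 135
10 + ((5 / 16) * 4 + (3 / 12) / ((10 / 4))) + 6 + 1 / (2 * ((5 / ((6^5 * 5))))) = 3905.35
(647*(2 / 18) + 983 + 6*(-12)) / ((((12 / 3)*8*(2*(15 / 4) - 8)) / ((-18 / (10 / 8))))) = 884.60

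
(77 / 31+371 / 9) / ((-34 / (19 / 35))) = -16549 / 23715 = -0.70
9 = 9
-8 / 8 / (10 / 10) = -1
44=44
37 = 37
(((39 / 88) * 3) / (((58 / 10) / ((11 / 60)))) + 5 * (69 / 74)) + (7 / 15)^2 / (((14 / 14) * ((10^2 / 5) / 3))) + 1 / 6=63137741 / 12876000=4.90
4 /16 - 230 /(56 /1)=-3.86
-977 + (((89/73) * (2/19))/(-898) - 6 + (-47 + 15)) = -632104534/622763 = -1015.00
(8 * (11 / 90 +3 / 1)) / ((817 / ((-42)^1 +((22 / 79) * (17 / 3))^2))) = -2494405528 / 2065053285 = -1.21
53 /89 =0.60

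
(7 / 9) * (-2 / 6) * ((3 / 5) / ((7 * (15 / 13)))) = -13 / 675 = -0.02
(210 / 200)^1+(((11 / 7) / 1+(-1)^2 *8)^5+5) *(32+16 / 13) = 11665811575191 / 4369820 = 2669632.06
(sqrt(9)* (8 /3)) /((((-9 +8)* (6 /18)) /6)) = -144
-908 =-908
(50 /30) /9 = 0.19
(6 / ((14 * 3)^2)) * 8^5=16384 / 147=111.46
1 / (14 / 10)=5 / 7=0.71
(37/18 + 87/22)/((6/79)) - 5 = 44035/594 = 74.13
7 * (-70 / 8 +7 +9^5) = 1653323 / 4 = 413330.75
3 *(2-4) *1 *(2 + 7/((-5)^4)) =-7542/625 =-12.07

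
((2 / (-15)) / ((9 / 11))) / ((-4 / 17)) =0.69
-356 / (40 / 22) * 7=-6853 / 5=-1370.60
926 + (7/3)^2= 8383/9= 931.44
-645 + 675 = 30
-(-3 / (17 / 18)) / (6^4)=1 / 408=0.00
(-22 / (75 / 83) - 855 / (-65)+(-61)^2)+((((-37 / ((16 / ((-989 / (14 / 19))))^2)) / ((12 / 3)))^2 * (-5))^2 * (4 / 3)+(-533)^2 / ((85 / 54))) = 4024188611774011594271930577560334782696385661 / 6723844447778647100620800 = 598495197654889329994.41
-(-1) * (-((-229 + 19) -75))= 285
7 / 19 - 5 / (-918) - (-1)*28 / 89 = 1068745 / 1552338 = 0.69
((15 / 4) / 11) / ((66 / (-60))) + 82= 19769 / 242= 81.69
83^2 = 6889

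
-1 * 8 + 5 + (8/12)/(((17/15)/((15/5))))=-21/17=-1.24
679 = 679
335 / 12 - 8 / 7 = 2249 / 84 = 26.77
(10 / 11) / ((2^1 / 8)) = 40 / 11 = 3.64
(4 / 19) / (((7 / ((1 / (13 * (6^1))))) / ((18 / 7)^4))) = 0.02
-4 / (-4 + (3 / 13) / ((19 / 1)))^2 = -244036 / 970225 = -0.25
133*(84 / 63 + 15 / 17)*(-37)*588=-108990308 / 17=-6411194.59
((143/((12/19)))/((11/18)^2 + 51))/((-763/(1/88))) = -6669/101601080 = -0.00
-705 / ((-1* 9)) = 235 / 3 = 78.33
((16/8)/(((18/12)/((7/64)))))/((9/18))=7/24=0.29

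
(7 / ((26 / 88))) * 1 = 308 / 13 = 23.69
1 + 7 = 8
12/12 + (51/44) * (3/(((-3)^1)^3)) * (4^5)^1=-4319/33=-130.88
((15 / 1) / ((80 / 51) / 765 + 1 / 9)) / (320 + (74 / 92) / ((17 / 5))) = 677994 / 1637965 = 0.41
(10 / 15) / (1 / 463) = 926 / 3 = 308.67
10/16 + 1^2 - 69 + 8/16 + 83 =129/8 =16.12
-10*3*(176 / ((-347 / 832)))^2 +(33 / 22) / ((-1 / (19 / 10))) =-5342376.91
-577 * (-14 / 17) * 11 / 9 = 88858 / 153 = 580.77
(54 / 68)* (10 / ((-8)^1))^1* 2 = -135 / 68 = -1.99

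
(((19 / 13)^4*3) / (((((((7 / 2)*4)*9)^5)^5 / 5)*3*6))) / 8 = 0.00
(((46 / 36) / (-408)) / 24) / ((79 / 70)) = -805 / 6962112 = -0.00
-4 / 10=-2 / 5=-0.40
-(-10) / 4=5 / 2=2.50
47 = 47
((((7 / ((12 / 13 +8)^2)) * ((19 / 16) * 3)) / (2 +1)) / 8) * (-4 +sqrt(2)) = -22477 / 430592 +22477 * sqrt(2) / 1722368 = -0.03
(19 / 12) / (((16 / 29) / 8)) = 551 / 24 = 22.96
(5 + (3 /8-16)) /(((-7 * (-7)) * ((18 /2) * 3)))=-85 /10584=-0.01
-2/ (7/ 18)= -36/ 7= -5.14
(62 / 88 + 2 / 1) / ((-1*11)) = -119 / 484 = -0.25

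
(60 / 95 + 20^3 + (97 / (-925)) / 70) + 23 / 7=1406688201 / 175750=8003.92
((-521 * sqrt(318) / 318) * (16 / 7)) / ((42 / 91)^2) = -176098 * sqrt(318) / 10017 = -313.49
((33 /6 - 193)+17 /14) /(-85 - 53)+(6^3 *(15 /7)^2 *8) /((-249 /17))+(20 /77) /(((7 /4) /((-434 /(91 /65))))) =-1810091468 /3086853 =-586.39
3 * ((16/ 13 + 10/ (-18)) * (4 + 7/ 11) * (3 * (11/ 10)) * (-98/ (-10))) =197421/ 650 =303.72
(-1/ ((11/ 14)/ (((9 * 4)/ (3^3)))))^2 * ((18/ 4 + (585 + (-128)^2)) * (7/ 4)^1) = 93150568/ 1089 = 85537.71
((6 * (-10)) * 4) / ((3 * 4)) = -20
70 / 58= 1.21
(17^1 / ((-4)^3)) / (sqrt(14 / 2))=-17*sqrt(7) / 448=-0.10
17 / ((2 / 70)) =595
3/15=1/5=0.20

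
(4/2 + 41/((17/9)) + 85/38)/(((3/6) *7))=16759/2261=7.41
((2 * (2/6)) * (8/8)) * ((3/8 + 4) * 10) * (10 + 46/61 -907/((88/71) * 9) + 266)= 1652407225/289872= 5700.47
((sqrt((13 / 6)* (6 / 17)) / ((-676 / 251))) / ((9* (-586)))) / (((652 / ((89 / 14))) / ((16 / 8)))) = 22339* sqrt(221) / 276618599712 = 0.00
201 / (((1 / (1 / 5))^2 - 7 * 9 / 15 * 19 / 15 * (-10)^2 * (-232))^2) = 201 / 15239655601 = 0.00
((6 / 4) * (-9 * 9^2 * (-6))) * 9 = 59049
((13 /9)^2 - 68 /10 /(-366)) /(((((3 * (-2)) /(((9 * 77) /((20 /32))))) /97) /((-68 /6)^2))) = -1796044258624 /370575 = -4846641.73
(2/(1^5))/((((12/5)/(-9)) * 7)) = -15/14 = -1.07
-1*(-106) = 106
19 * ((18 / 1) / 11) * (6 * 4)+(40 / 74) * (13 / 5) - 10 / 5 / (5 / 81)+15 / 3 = 1465581 / 2035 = 720.19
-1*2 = -2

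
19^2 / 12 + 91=1453 / 12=121.08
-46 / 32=-1.44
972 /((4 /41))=9963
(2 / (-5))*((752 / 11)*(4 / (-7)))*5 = 6016 / 77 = 78.13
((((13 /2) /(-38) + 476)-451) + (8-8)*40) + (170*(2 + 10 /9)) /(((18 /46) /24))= 66614789 /2052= 32463.35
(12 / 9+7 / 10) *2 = 61 / 15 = 4.07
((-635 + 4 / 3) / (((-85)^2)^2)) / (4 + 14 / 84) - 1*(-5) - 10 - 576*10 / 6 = -1259340081927 / 1305015625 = -965.00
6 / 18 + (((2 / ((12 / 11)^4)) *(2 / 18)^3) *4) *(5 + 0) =0.37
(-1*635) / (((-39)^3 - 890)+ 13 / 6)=3810 / 361241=0.01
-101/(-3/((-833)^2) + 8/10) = -350413945/2775541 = -126.25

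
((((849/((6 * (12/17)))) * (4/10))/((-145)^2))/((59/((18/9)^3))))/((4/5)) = 4811/7442850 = 0.00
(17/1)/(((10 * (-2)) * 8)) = -17/160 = -0.11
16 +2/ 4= 33/ 2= 16.50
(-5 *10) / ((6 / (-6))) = 50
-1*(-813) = 813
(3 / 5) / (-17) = -3 / 85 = -0.04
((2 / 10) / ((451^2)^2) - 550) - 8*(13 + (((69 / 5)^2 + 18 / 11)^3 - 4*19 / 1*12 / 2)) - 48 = -36645055743451836275473 / 646436981265625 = -56687746.53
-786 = -786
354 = 354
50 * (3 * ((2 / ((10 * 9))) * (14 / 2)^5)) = 168070 / 3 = 56023.33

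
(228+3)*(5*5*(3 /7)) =2475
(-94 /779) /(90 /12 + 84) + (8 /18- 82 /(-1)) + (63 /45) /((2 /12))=194254852 /2138355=90.84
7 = 7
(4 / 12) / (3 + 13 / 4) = 4 / 75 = 0.05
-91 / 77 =-13 / 11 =-1.18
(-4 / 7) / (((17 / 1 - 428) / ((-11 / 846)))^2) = -121 / 211574059263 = -0.00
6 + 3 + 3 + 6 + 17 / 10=197 / 10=19.70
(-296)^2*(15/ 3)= 438080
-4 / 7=-0.57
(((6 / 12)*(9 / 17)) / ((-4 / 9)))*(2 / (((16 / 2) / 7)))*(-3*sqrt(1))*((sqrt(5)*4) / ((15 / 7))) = 3969*sqrt(5) / 680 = 13.05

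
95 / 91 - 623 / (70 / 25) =-40305 / 182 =-221.46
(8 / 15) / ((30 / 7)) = 28 / 225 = 0.12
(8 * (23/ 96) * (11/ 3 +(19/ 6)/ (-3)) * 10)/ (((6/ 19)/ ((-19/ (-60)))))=390241/ 7776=50.19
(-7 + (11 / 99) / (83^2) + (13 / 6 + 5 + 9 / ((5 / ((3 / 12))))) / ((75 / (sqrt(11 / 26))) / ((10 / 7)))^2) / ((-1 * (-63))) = -207311735497 / 1866121598250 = -0.11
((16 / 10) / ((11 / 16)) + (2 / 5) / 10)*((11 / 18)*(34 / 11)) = 3689 / 825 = 4.47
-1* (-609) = 609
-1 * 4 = -4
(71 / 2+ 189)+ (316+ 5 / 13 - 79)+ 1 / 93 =1116863 / 2418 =461.90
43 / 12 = 3.58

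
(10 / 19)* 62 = 620 / 19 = 32.63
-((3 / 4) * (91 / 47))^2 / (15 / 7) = -173901 / 176720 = -0.98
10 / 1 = 10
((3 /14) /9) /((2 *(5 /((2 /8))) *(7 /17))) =17 /11760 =0.00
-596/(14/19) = -5662/7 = -808.86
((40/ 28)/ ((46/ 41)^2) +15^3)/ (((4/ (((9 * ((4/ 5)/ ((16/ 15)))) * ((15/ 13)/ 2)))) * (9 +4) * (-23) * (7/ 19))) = -192403125225/ 6448315328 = -29.84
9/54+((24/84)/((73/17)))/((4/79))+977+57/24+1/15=60150163/61320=980.92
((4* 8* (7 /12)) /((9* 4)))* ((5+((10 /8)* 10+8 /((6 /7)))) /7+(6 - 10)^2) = 833 /81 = 10.28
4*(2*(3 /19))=24 /19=1.26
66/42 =11/7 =1.57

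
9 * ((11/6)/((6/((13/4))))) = 143/16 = 8.94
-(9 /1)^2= -81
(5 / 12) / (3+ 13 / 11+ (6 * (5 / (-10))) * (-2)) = 55 / 1344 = 0.04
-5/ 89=-0.06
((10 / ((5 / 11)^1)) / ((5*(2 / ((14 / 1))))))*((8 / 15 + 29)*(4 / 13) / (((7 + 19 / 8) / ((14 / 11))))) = 2778496 / 73125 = 38.00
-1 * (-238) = 238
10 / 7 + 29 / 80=1003 / 560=1.79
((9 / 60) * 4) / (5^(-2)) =15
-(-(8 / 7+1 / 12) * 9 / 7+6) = -4.42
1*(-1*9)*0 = 0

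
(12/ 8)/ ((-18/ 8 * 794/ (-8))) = 8/ 1191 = 0.01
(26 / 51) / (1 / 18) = 156 / 17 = 9.18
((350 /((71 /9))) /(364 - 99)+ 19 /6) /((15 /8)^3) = 19270912 /38100375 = 0.51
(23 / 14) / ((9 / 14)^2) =322 / 81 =3.98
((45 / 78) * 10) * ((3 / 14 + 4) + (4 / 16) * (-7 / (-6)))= 18925 / 728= 26.00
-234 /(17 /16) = -3744 /17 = -220.24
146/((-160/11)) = -803/80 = -10.04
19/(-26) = -19/26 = -0.73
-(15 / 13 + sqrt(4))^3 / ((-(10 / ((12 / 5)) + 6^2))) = 413526 / 529477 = 0.78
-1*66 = -66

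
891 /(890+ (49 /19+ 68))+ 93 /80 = 3051663 /1460080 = 2.09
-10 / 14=-5 / 7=-0.71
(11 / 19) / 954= 11 / 18126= 0.00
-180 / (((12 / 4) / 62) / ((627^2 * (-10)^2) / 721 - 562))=-144736636560 / 721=-200744294.81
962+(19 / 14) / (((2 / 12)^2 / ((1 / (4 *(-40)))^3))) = 13791231829 / 14336000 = 962.00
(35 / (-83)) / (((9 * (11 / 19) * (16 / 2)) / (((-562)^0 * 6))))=-665 / 10956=-0.06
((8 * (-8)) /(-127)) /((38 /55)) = 0.73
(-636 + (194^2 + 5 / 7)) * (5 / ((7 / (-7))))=-1295025 / 7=-185003.57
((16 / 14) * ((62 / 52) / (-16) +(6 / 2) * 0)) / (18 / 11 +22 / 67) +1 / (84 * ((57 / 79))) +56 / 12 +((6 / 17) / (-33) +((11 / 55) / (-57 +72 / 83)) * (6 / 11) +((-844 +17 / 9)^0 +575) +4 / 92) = 1747860791712445363 / 3010072517131680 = 580.67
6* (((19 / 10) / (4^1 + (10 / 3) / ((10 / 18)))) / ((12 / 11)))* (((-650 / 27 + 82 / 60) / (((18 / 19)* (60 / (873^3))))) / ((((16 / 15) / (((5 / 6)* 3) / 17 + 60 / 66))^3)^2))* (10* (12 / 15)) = -139831118506765759624721869921875 / 66784673426373393514496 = -2093760609.03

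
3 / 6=0.50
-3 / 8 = -0.38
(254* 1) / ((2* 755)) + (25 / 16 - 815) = -9824293 / 12080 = -813.27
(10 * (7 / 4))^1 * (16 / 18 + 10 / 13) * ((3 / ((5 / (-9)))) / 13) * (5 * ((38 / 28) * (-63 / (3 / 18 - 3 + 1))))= -5224905 / 1859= -2810.60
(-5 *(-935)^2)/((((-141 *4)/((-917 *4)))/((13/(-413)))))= 894822.20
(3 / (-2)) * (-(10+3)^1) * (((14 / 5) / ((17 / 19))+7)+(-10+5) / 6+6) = 101413 / 340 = 298.27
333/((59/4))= 1332/59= 22.58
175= 175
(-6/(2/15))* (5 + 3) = -360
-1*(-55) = 55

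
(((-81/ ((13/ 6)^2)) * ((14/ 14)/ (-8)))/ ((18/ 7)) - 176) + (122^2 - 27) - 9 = 9918839/ 676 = 14672.84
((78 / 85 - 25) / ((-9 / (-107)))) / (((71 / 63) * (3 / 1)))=-1533203 / 18105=-84.68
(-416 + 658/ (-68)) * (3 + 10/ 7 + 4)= -853907/ 238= -3587.84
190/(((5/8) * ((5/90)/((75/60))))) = 6840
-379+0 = -379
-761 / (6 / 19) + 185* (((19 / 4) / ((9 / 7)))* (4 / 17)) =-688199 / 306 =-2249.02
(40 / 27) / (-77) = -40 / 2079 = -0.02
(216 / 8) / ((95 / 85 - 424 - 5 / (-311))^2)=754713963 / 4998327661636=0.00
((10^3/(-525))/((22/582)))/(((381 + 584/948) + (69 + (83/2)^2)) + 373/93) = -7601696/328400149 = -0.02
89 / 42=2.12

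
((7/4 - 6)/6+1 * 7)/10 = 0.63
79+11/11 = 80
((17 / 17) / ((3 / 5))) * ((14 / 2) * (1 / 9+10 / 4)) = 1645 / 54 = 30.46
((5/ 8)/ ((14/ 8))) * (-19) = -6.79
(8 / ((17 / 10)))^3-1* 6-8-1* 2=433392 / 4913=88.21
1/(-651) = -1/651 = -0.00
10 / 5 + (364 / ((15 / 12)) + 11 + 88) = 1961 / 5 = 392.20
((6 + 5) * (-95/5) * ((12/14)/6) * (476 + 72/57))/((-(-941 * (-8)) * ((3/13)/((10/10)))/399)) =6159439/1882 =3272.82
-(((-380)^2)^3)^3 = -27296360116495644500385071104000000000000000000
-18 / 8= -9 / 4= -2.25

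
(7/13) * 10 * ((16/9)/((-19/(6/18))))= -1120/6669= -0.17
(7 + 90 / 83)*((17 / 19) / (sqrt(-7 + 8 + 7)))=2.56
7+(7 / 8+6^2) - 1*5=311 / 8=38.88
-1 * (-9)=9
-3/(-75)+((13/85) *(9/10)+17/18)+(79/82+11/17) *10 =2701597/156825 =17.23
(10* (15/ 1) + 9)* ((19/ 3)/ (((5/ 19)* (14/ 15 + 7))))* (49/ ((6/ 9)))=1205379/ 34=35452.32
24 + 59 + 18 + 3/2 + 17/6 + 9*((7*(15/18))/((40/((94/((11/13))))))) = 66301/264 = 251.14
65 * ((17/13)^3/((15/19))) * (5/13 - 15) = -17735930/6591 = -2690.93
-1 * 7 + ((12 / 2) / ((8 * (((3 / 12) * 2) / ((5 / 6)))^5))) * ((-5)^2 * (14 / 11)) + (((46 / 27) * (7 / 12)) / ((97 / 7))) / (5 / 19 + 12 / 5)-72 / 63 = 180754016 / 604989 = 298.77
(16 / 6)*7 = 56 / 3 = 18.67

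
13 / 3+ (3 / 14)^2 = 4.38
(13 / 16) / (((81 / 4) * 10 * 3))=13 / 9720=0.00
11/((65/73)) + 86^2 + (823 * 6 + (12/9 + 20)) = 2411699/195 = 12367.69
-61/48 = -1.27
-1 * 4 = -4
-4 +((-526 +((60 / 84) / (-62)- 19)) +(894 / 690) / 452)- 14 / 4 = -552.51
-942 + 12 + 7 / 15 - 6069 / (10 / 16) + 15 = -159374 / 15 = -10624.93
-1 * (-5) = 5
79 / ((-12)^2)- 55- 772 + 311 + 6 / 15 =-370837 / 720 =-515.05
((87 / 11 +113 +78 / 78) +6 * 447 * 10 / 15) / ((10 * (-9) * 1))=-7003 / 330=-21.22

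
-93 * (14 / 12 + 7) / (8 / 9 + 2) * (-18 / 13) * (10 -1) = 1107351 / 338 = 3276.19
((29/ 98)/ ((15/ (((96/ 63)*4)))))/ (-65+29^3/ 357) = 986/ 27195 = 0.04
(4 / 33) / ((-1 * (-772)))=1 / 6369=0.00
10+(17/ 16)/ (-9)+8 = 17.88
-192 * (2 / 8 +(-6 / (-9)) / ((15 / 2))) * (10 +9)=-18544 / 15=-1236.27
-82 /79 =-1.04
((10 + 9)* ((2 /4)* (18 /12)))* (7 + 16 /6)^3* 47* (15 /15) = 21779377 /36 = 604982.69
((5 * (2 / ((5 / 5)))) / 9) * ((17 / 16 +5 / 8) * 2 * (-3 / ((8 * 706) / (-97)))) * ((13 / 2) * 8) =56745 / 5648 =10.05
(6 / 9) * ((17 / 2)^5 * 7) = 9938999 / 48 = 207062.48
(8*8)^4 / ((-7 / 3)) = -50331648 / 7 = -7190235.43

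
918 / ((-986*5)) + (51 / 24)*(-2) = -2573 / 580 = -4.44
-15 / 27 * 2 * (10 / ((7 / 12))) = -400 / 21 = -19.05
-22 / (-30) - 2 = -19 / 15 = -1.27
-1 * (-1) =1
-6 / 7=-0.86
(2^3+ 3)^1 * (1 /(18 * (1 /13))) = 143 /18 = 7.94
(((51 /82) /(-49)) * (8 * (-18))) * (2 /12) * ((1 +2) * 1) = 0.91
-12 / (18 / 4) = -8 / 3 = -2.67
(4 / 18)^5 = 32 / 59049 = 0.00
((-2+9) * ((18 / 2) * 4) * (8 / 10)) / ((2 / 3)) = 1512 / 5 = 302.40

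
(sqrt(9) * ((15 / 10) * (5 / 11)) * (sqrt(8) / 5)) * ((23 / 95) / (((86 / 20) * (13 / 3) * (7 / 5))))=6210 * sqrt(2) / 817817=0.01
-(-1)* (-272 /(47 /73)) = -19856 /47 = -422.47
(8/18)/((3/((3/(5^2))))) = 4/225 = 0.02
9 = 9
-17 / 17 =-1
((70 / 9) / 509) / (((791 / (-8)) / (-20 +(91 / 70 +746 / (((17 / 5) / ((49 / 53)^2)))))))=-645019912 / 24719483709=-0.03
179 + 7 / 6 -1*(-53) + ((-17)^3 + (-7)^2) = -4630.83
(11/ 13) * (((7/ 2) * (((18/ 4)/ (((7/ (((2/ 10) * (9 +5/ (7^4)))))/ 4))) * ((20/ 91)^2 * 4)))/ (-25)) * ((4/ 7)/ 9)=-60865024/ 9046619855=-0.01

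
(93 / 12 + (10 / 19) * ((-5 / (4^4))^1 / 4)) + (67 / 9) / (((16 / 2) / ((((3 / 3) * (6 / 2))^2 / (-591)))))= 44460425 / 5749248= 7.73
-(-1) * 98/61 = 1.61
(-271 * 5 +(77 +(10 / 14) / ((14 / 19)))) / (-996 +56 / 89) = 11138261 / 8681624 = 1.28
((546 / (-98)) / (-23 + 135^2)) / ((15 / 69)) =-897 / 637070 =-0.00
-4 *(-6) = 24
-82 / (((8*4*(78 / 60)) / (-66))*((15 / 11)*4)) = 4961 / 208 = 23.85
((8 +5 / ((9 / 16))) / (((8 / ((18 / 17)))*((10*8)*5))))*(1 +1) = 19 / 1700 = 0.01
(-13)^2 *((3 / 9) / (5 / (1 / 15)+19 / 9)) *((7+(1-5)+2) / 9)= 845 / 2082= 0.41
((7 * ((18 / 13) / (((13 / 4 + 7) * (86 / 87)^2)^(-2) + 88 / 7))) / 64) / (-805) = -362061282303 / 24213614299815200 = -0.00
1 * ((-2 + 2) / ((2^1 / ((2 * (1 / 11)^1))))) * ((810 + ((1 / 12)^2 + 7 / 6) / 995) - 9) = 0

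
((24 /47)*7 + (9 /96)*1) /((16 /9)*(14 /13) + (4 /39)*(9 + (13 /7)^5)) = 10848733623 /15093301760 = 0.72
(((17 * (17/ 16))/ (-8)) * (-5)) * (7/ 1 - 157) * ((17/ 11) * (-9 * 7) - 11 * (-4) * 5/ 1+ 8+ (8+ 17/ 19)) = -1580215875/ 6688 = -236276.30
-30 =-30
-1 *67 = -67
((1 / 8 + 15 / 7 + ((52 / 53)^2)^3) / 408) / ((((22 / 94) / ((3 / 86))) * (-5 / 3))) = -553005948643947 / 798441852715534720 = -0.00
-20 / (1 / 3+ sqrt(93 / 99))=330 / 41 - 30* sqrt(1023) / 41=-15.35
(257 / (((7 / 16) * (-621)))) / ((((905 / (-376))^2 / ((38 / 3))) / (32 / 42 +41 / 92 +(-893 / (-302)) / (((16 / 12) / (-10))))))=33785202096944128 / 778990446188325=43.37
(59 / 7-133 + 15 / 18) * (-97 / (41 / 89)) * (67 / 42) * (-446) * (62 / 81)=-14188887.73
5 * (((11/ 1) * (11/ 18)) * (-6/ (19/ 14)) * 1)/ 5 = -1694/ 57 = -29.72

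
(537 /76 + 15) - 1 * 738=-54411 /76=-715.93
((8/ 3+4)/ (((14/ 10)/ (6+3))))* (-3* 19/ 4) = -4275/ 7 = -610.71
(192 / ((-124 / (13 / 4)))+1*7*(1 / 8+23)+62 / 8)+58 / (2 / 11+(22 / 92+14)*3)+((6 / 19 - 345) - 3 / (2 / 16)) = -20736878277 / 102283384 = -202.74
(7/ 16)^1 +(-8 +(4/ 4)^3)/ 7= -9/ 16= -0.56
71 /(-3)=-71 /3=-23.67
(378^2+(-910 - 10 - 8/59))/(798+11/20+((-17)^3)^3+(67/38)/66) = -26258346180/21934606428558863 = -0.00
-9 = -9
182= 182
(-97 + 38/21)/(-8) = 1999/168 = 11.90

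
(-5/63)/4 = -5/252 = -0.02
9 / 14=0.64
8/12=2/3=0.67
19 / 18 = 1.06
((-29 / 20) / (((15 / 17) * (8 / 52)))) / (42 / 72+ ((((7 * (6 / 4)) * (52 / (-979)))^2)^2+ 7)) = -452874311187133 / 325615040335550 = -1.39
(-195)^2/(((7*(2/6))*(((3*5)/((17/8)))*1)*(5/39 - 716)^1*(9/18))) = -5042115/781732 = -6.45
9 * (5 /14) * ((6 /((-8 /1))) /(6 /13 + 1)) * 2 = -1755 /532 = -3.30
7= 7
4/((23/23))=4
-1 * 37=-37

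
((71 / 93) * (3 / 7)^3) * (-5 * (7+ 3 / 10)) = -46647 / 21266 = -2.19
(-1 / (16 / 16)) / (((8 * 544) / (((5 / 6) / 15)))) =-1 / 78336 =-0.00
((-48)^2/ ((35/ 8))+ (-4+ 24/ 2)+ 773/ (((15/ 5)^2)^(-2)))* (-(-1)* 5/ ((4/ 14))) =2210167/ 2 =1105083.50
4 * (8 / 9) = 32 / 9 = 3.56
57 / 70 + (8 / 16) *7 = 151 / 35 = 4.31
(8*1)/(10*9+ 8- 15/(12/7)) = 32/357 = 0.09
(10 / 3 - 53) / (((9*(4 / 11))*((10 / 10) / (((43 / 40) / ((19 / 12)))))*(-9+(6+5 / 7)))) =493339 / 109440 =4.51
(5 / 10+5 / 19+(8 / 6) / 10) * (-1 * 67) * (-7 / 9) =239659 / 5130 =46.72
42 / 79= 0.53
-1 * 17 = -17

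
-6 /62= -3 /31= -0.10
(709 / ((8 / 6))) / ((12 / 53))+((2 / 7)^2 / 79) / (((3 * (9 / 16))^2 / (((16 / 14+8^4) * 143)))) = 269826663187 / 105353136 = 2561.16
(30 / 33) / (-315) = -2 / 693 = -0.00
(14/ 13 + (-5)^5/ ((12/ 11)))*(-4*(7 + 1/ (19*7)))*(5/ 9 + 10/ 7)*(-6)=-104082731000/ 108927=-955527.38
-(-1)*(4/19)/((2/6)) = 12/19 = 0.63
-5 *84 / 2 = -210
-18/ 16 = -9/ 8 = -1.12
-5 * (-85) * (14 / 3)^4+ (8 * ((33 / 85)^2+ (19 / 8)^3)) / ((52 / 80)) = 377787863791 / 1872720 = 201732.17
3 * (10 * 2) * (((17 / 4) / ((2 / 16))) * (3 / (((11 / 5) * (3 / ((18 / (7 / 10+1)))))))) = 108000 / 11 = 9818.18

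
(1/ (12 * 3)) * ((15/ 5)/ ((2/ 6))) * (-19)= -19/ 4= -4.75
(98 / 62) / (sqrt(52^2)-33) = 49 / 589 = 0.08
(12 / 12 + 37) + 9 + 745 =792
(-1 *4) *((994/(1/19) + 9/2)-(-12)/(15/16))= -378066/5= -75613.20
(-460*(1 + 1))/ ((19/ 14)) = -12880/ 19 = -677.89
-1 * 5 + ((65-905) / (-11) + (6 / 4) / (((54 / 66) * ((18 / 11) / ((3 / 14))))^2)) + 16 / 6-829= -3164116261 / 4191264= -754.93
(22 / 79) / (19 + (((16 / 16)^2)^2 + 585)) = 0.00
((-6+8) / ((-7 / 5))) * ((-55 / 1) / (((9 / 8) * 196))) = 1100 / 3087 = 0.36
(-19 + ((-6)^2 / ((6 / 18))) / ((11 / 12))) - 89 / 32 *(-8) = 5327 / 44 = 121.07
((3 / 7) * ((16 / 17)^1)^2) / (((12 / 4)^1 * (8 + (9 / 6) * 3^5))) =512 / 1507135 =0.00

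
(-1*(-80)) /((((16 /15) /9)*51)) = 13.24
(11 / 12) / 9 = 11 / 108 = 0.10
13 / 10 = 1.30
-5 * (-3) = 15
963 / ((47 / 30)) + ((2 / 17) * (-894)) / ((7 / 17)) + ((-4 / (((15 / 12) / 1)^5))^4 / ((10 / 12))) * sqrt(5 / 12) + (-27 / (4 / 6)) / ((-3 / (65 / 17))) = 281474976710656 * sqrt(15) / 476837158203125 + 4595991 / 11186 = 413.16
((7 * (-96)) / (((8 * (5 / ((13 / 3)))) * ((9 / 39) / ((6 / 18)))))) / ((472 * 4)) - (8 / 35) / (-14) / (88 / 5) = -627017 / 11448360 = -0.05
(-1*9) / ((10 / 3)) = -27 / 10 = -2.70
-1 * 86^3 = -636056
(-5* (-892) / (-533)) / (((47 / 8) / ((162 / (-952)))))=722520 / 2981069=0.24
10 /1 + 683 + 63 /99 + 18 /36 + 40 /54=412757 /594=694.88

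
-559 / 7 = -79.86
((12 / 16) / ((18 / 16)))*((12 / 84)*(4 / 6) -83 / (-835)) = 6826 / 52605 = 0.13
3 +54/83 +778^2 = 605287.65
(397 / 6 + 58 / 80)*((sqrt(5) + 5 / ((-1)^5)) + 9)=8027*sqrt(5) / 120 + 8027 / 30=417.14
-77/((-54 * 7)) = 11/54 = 0.20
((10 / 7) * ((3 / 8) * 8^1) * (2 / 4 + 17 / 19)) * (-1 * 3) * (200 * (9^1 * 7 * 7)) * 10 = -300510000 / 19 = -15816315.79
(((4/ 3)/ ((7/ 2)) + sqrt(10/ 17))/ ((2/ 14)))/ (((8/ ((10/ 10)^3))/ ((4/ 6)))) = 2/ 9 + 7 * sqrt(170)/ 204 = 0.67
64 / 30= 32 / 15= 2.13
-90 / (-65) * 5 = 90 / 13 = 6.92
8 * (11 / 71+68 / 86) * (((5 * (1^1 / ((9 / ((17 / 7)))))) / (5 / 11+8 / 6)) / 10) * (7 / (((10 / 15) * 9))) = 1079738 / 1621143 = 0.67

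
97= 97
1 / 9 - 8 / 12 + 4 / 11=-19 / 99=-0.19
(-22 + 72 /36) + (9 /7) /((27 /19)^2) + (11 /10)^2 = -1029293 /56700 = -18.15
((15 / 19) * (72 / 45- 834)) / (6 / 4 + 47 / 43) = -1073796 / 4237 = -253.43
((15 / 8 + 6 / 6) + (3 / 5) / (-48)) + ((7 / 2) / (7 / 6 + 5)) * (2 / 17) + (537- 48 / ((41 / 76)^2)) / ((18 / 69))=120892723521 / 84587920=1429.20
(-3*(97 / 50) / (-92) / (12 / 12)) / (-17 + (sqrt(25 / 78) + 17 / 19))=-32991543 / 8388770450- 105051*sqrt(78) / 6711016360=-0.00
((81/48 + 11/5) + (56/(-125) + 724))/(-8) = -1454879/16000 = -90.93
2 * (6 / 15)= 4 / 5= 0.80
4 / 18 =0.22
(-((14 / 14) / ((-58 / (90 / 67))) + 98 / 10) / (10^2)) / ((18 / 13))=-617383 / 8743500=-0.07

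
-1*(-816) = 816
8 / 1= 8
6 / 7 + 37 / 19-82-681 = -101106 / 133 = -760.20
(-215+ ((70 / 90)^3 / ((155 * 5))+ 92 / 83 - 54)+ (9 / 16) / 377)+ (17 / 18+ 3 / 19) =-1433795221757273 / 5374304348400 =-266.79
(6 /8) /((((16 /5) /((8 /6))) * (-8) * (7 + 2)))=-5 /1152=-0.00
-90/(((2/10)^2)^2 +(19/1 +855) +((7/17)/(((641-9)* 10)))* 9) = -1208700000/11737849363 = -0.10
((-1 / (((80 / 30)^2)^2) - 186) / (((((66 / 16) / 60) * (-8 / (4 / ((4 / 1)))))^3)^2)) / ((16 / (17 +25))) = -17640.56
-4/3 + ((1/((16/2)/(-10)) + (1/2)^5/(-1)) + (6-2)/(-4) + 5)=133/96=1.39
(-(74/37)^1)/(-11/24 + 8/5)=-1.75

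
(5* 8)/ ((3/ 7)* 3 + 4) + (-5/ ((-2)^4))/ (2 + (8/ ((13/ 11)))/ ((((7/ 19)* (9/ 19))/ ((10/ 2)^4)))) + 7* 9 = 829530757573/ 11755129696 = 70.57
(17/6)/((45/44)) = 374/135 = 2.77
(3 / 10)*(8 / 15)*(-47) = -188 / 25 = -7.52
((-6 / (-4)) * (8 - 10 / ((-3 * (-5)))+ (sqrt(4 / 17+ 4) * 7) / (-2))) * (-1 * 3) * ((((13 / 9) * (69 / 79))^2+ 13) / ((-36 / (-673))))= -3033741997 / 337014+ 1930563089 * sqrt(34) / 1273164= -160.06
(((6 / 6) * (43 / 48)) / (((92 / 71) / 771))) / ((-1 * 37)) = -14.41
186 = 186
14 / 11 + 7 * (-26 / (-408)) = 3857 / 2244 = 1.72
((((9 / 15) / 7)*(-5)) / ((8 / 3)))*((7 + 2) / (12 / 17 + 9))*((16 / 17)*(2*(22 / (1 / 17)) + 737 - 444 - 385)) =-92.01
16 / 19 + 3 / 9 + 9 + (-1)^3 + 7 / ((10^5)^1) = 52300399 / 5700000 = 9.18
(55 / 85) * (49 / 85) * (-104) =-38.79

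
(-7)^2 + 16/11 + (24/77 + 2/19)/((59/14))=623375/12331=50.55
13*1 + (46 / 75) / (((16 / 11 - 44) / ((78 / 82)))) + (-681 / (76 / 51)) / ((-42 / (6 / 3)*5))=85092367 / 4907700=17.34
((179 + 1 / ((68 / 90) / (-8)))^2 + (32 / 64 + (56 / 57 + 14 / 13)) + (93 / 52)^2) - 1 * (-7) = 1263919890761 / 44542992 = 28375.28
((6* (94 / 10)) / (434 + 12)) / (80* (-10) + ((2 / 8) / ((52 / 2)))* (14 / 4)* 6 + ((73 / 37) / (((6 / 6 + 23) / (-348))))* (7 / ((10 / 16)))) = -180856 / 1602092879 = -0.00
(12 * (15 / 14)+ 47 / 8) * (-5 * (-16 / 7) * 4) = 41960 / 49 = 856.33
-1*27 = -27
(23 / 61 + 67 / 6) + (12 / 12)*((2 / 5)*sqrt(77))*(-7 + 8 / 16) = 4225 / 366 - 13*sqrt(77) / 5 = -11.27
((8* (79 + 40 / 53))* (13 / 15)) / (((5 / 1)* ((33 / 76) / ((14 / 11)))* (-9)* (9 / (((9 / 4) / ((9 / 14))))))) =-545700064 / 38958975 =-14.01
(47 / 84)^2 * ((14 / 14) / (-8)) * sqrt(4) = -0.08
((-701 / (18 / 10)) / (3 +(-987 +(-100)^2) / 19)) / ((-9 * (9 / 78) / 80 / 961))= 13311541360 / 220401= 60396.92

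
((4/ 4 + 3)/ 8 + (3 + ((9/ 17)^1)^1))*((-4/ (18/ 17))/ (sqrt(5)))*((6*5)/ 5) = -274*sqrt(5)/ 15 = -40.85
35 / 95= 7 / 19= 0.37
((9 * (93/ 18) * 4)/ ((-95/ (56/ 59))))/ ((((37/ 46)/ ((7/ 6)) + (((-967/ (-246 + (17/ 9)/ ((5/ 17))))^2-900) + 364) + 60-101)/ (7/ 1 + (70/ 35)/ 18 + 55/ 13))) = 0.04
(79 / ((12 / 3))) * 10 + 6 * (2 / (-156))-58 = 3625 / 26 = 139.42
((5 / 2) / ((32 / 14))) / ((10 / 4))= 7 / 16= 0.44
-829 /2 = -414.50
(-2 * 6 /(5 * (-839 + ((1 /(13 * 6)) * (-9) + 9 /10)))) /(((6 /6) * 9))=13 /40863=0.00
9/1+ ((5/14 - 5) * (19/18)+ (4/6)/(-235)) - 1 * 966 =-56963933/59220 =-961.90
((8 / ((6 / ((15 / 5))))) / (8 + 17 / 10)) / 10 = 4 / 97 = 0.04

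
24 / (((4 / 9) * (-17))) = -54 / 17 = -3.18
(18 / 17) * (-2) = -36 / 17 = -2.12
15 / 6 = 5 / 2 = 2.50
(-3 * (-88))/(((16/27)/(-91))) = -81081/2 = -40540.50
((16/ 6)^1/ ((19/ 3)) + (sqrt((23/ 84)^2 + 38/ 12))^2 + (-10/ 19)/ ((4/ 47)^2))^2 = 85574617929025/ 17973156096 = 4761.25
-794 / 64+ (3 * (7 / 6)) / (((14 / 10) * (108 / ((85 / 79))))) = -845101 / 68256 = -12.38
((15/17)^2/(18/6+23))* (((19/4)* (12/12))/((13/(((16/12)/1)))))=1425/97682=0.01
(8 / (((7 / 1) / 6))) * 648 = 31104 / 7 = 4443.43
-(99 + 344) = -443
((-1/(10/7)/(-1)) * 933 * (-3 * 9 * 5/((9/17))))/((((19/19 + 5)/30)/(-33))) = 54958365/2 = 27479182.50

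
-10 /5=-2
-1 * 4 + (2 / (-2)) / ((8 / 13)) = -45 / 8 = -5.62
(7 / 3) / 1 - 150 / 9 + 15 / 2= -6.83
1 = 1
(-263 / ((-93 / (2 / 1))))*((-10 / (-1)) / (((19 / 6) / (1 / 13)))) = 10520 / 7657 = 1.37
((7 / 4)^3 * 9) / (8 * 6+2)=3087 / 3200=0.96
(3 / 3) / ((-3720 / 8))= -1 / 465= -0.00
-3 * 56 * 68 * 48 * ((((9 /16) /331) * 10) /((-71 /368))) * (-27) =-1304088.90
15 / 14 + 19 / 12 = 223 / 84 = 2.65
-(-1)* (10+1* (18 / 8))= 49 / 4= 12.25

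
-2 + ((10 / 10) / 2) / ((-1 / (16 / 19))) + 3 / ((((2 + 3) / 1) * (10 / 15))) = -289 / 190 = -1.52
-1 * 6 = -6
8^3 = 512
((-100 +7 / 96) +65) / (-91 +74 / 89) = 298417 / 770400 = 0.39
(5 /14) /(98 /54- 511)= -135 /192472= -0.00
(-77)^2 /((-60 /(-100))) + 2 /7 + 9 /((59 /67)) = 12256402 /1239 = 9892.17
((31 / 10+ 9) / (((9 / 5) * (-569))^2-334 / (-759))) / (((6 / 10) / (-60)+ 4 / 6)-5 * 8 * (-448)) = 0.00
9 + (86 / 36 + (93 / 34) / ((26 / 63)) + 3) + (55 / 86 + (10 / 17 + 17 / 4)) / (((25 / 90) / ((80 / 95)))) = 64355663 / 1710540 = 37.62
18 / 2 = 9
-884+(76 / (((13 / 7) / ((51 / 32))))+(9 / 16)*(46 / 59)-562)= -1058721 / 767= -1380.34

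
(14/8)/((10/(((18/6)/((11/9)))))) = 189/440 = 0.43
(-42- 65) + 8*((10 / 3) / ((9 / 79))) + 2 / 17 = 58381 / 459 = 127.19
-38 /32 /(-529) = 19 /8464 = 0.00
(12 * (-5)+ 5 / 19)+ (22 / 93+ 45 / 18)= -201439 / 3534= -57.00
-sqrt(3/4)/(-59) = sqrt(3)/118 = 0.01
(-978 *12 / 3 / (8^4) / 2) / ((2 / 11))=-5379 / 2048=-2.63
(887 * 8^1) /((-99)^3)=-7096 /970299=-0.01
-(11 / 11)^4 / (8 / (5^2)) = -25 / 8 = -3.12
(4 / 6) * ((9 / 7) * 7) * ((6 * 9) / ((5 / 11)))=712.80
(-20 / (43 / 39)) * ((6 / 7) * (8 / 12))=-3120 / 301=-10.37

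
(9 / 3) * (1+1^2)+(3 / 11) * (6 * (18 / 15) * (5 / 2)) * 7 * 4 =1578 / 11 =143.45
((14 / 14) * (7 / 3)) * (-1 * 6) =-14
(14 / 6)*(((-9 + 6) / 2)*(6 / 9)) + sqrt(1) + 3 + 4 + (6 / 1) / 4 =43 / 6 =7.17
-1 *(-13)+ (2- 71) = -56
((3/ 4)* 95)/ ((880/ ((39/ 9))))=247/ 704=0.35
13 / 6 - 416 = -2483 / 6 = -413.83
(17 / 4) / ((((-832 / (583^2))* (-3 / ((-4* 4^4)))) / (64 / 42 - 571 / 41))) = 246817874908 / 33579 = 7350364.06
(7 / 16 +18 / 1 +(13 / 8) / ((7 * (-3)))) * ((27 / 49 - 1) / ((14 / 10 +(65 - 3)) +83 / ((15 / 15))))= -339295 / 6025824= -0.06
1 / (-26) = -0.04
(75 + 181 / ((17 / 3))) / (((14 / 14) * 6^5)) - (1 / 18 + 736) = -5405491 / 7344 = -736.04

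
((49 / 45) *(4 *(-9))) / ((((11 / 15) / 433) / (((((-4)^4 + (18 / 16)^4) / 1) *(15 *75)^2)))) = -85000039689796875 / 11264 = -7546168296324.30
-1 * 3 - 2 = -5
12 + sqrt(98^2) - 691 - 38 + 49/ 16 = -9855/ 16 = -615.94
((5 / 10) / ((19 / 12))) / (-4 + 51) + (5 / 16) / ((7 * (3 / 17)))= 77921 / 300048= 0.26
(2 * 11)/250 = 11/125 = 0.09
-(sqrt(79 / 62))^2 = -79 / 62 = -1.27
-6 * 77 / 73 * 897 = -5676.90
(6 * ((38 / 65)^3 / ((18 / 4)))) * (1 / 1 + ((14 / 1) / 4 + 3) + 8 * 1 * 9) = 5816432 / 274625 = 21.18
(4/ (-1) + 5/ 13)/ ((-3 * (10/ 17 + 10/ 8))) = 3196/ 4875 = 0.66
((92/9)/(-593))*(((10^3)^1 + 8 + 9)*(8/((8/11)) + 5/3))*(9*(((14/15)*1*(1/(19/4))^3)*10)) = -37259264/214073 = -174.05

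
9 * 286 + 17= 2591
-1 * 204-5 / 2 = -206.50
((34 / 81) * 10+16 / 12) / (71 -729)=-32 / 3807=-0.01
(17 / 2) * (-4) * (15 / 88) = -255 / 44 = -5.80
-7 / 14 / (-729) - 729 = -1062881 / 1458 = -729.00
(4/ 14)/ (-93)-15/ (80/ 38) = -37123/ 5208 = -7.13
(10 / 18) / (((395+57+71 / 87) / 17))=493 / 23637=0.02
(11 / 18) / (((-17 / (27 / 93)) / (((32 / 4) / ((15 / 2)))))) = -88 / 7905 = -0.01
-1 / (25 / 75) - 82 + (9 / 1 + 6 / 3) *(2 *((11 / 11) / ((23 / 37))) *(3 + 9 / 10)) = 6098 / 115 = 53.03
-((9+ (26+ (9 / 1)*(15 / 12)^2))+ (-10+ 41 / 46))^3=-3178468206927 / 49836032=-63778.52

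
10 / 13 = 0.77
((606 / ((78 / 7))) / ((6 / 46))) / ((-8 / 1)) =-52.12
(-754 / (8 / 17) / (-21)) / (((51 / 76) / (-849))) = -2027129 / 21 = -96529.95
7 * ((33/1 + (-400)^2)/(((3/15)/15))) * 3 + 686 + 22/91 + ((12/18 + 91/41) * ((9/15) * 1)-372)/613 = 576470396302538/2287103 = 252052660.64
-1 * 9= -9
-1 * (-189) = 189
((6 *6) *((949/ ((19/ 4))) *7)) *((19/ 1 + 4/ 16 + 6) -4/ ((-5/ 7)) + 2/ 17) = 2517989292/ 1615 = 1559126.50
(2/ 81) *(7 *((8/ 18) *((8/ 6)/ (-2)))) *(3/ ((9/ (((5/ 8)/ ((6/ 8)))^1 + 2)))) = -0.05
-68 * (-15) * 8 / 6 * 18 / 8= 3060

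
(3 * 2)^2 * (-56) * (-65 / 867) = 151.14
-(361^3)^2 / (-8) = 2213314919066161 / 8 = 276664364883270.12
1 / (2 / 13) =13 / 2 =6.50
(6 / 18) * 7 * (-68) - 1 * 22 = -542 / 3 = -180.67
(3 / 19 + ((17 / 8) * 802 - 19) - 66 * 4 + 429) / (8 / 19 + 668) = 140631 / 50800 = 2.77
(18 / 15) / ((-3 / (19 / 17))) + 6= 472 / 85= 5.55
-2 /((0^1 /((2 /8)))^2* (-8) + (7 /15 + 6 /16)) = -240 /101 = -2.38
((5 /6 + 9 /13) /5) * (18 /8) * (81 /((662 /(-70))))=-5.88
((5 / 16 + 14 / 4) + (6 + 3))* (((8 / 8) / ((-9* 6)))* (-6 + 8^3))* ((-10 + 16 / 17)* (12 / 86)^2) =3993605 / 188598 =21.18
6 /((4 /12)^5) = 1458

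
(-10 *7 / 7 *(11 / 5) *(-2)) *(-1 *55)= -2420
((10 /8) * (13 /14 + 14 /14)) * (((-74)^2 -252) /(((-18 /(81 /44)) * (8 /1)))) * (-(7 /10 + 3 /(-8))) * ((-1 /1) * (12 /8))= -6188481 /78848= -78.49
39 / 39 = 1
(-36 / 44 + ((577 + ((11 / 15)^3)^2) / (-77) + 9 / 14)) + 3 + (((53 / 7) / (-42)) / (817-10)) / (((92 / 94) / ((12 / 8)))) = -1419496313142167 / 303883012125000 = -4.67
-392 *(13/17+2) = -18424/17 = -1083.76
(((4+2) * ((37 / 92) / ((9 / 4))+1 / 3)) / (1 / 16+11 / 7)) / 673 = 23744 / 8497971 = 0.00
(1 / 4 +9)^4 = 7320.94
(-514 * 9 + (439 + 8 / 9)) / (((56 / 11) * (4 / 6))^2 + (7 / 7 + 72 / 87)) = -132201575 / 421493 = -313.65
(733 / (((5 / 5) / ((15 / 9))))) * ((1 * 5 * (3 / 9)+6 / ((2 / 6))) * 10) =2162350 / 9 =240261.11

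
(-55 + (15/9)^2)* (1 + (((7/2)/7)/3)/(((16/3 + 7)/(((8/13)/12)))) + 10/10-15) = 8816260/12987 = 678.85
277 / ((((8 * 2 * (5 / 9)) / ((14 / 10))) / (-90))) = -157059 / 40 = -3926.48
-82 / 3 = -27.33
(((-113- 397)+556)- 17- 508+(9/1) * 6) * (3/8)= -1275/8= -159.38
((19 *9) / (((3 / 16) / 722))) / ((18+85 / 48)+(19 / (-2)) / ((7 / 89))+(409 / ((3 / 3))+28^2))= 221243904 / 366907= 603.00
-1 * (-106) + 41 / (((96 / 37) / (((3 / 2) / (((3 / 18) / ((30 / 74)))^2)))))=145777 / 592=246.24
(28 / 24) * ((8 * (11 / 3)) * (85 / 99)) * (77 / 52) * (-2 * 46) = -4214980 / 1053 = -4002.83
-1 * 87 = -87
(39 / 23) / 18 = 0.09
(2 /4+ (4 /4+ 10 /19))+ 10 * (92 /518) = 37423 /9842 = 3.80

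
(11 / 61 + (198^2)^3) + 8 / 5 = 18377692516308063 / 305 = 60254729561665.78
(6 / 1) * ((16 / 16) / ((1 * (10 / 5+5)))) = 6 / 7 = 0.86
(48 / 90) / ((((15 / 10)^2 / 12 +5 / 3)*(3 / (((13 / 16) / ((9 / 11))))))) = 0.10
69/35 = 1.97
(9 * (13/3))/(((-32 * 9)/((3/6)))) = -13/192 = -0.07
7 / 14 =1 / 2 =0.50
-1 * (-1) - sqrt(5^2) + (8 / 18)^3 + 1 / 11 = -30643 / 8019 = -3.82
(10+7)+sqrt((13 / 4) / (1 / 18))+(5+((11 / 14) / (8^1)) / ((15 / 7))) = 3 * sqrt(26) / 2+5291 / 240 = 29.69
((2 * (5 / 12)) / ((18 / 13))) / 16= 0.04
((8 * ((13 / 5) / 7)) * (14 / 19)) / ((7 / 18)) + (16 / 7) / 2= 4504 / 665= 6.77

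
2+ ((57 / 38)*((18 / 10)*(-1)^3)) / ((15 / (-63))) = 667 / 50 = 13.34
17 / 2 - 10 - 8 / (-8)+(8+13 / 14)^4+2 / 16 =244126219 / 38416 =6354.81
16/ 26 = 0.62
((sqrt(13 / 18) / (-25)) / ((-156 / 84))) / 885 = 7*sqrt(26) / 1725750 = 0.00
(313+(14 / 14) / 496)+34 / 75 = 11660539 / 37200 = 313.46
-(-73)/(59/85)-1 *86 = 1131/59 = 19.17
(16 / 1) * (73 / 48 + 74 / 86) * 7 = 34405 / 129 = 266.71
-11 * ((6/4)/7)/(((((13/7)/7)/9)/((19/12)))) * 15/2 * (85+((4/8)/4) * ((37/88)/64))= -68764005135/851968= -80711.96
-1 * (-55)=55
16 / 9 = 1.78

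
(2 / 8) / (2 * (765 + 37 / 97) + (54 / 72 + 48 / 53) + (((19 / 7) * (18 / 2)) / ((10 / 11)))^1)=179935 / 1122283367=0.00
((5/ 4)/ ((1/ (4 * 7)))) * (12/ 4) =105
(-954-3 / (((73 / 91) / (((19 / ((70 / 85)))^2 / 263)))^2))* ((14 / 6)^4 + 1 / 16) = -3608565942626830777 / 124840939039488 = -28905.31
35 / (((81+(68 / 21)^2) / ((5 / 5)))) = 3087 / 8069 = 0.38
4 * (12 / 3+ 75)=316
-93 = -93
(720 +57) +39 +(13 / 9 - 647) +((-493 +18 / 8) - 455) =-27911 / 36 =-775.31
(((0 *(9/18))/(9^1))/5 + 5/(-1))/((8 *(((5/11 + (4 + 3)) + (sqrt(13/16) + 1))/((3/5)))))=-6138/136811 + 363 *sqrt(13)/273622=-0.04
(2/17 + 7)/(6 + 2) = 121/136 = 0.89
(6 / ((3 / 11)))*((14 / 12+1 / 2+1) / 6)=88 / 9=9.78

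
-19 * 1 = -19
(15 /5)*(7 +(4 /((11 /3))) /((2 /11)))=39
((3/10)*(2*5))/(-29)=-3/29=-0.10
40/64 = 5/8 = 0.62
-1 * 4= -4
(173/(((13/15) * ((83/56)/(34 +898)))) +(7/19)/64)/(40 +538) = 164692907393/758372992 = 217.17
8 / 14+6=46 / 7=6.57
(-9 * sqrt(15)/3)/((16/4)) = -3 * sqrt(15)/4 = -2.90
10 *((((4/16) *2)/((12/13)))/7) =65/84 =0.77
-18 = -18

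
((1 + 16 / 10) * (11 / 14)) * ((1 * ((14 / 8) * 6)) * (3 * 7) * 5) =9009 / 4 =2252.25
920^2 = 846400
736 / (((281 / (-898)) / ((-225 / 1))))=148708800 / 281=529212.81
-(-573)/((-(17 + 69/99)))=-18909/584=-32.38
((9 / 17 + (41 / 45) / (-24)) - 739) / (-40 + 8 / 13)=176267221 / 9400320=18.75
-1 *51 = -51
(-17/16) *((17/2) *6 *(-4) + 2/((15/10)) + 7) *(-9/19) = -29937/304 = -98.48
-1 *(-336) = 336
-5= -5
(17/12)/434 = 17/5208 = 0.00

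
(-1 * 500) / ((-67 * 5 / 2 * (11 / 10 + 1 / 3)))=6000 / 2881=2.08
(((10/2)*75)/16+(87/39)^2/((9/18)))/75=90287/202800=0.45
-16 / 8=-2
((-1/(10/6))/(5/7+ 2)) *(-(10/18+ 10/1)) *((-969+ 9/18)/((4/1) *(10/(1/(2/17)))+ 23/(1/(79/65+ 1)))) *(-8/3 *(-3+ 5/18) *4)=-734152055/622728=-1178.93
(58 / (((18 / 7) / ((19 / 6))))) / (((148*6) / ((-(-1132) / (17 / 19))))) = 20739089 / 203796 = 101.76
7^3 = 343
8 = 8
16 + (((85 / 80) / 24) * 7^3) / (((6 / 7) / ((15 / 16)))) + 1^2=33.61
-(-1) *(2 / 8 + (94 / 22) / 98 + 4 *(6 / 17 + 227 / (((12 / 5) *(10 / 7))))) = 29307529 / 109956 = 266.54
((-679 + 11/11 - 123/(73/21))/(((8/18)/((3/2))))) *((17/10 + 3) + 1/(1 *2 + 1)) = -70772643/5840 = -12118.60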